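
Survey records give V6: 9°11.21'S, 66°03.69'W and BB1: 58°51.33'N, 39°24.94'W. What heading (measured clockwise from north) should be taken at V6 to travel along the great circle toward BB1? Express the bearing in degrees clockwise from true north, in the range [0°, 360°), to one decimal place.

14.2°

V6: φ = -9.18683°, λ = -66.06150°
BB1: φ = +58.85550°, λ = -39.41567°
Δλ = 26.6458°
y = sin Δλ · cos φ₂ = 0.231950
x = cos φ₁ sin φ₂ − sin φ₁ cos φ₂ cos Δλ = 0.918691
θ = atan2(y, x) = 14.1698° → 14.1698° (mod 360°)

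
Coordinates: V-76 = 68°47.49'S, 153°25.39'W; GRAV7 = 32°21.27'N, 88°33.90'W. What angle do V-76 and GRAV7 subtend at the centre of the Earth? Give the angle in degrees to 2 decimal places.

V-76: φ = -68.79150°, λ = -153.42317°
GRAV7: φ = +32.35450°, λ = -88.56500°
Δφ = 101.1460°,  Δλ = 64.8582°
a = sin²(Δφ/2) + cos φ₁ cos φ₂ sin²(Δλ/2) = 0.684536
c = 2·arcsin(√a) = 1.948807 rad = 111.6584°

111.66°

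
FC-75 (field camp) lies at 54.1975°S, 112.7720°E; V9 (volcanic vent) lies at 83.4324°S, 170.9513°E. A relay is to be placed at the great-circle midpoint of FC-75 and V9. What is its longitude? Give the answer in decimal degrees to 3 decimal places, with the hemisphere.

121.337°E

Bx = cos φ₂ cos Δλ = 0.060306,  By = cos φ₂ sin Δλ = 0.097185
φₘ = atan2(sin φ₁ + sin φ₂, √((cos φ₁ + Bx)² + By²)) = -70.11783°
λₘ = λ₁ + atan2(By, cos φ₁ + Bx) = 121.33664°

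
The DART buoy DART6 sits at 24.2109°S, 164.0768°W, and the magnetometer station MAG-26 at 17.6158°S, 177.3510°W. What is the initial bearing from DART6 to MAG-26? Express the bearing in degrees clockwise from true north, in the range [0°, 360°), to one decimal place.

295.5°

Δλ = -13.2742°
y = sin Δλ · cos φ₂ = -0.218844
x = cos φ₁ sin φ₂ − sin φ₁ cos φ₂ cos Δλ = 0.104409
θ = atan2(y, x) = -64.4945° → 295.5055° (mod 360°)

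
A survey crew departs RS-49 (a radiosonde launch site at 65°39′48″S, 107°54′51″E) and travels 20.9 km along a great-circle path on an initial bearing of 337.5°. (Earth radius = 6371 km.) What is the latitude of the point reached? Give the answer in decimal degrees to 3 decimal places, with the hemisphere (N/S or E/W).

65.490°S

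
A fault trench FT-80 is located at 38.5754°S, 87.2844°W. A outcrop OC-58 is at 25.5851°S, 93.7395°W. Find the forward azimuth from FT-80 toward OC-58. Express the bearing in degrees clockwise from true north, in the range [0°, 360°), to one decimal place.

Δλ = -6.4551°
y = sin Δλ · cos φ₂ = -0.101401
x = cos φ₁ sin φ₂ − sin φ₁ cos φ₂ cos Δλ = 0.221221
θ = atan2(y, x) = -24.6253° → 335.3747° (mod 360°)

335.4°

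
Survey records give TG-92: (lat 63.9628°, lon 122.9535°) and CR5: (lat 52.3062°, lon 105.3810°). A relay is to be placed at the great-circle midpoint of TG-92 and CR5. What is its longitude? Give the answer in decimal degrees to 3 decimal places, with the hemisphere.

Bx = cos φ₂ cos Δλ = 0.582909,  By = cos φ₂ sin Δλ = -0.184602
φₘ = atan2(sin φ₁ + sin φ₂, √((cos φ₁ + Bx)² + By²)) = 58.42872°
λₘ = λ₁ + atan2(By, cos φ₁ + Bx) = 112.71334°

112.713°E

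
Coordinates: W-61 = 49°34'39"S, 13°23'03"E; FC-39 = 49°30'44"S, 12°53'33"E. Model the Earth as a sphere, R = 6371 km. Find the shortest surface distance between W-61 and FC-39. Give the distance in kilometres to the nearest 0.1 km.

36.2 km

W-61: φ = -49.57750°, λ = +13.38417°
FC-39: φ = -49.51222°, λ = +12.89250°
Δφ = 0.0653°,  Δλ = -0.4917°
a = sin²(Δφ/2) + cos φ₁ cos φ₂ sin²(Δλ/2) = 0.000008
c = 2·arcsin(√a) = 0.005683 rad = 0.3256°
d = R·c = 6371 × 0.005683 = 36.2 km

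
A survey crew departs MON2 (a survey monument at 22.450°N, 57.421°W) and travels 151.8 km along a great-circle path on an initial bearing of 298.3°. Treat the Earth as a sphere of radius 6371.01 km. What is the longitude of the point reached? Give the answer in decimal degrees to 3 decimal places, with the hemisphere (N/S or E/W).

δ = d/R = 151.8/6371.01 = 0.023827 rad
φ₂ = arcsin(sin φ₁ cos δ + cos φ₁ sin δ cos θ)
   = arcsin(0.38188·0.99972 + 0.92421·0.02382·0.47409) = 23.09193°
λ₂ = λ₁ + atan2(sin θ sin δ cos φ₁, cos δ − sin φ₁ sin φ₂) = -58.72769°

58.728°W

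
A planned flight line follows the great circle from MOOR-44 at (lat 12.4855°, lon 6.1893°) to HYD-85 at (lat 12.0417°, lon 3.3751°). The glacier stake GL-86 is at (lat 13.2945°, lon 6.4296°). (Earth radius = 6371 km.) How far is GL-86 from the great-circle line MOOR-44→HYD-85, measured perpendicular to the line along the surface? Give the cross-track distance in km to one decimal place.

δ₁₃ = central angle MOOR-44→GL-86 = 0.014700 rad  (haversine)
θ₁₃ = bearing MOOR-44→GL-86 = 16.122°,  θ₁₂ = bearing MOOR-44→HYD-85 = 261.133°
dₓₜ = R·arcsin(sin δ₁₃ · sin(θ₁₃ − θ₁₂)) = 6371·arcsin(0.01470·sin(-245.012°)) = 84.885 km
|dₓₜ| = 84.885 km

84.9 km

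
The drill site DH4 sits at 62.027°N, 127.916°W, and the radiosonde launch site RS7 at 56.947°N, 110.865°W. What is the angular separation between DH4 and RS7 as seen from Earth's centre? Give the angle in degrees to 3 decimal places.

Δφ = -5.0800°,  Δλ = 17.0510°
a = sin²(Δφ/2) + cos φ₁ cos φ₂ sin²(Δλ/2) = 0.007587
c = 2·arcsin(√a) = 0.174423 rad = 9.9937°

9.994°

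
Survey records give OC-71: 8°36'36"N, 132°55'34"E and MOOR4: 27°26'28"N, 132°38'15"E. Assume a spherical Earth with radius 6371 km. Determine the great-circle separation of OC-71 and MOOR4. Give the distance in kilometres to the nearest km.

2094 km

OC-71: φ = +8.61000°, λ = +132.92611°
MOOR4: φ = +27.44111°, λ = +132.63750°
Δφ = 18.8311°,  Δλ = -0.2886°
a = sin²(Δφ/2) + cos φ₁ cos φ₂ sin²(Δλ/2) = 0.026768
c = 2·arcsin(√a) = 0.328699 rad = 18.8331°
d = R·c = 6371 × 0.328699 = 2094.1 km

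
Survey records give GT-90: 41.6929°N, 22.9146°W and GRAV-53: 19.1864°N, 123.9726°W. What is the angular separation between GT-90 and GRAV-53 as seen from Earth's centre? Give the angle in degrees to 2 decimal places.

Δφ = -22.5065°,  Δλ = -101.0580°
a = sin²(Δφ/2) + cos φ₁ cos φ₂ sin²(Δλ/2) = 0.458338
c = 2·arcsin(√a) = 1.487375 rad = 85.2203°

85.22°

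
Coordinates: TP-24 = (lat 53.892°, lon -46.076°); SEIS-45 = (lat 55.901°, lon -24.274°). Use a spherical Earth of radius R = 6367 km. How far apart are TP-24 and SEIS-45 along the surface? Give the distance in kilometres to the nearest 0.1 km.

1404.9 km

Δφ = 2.0090°,  Δλ = 21.8020°
a = sin²(Δφ/2) + cos φ₁ cos φ₂ sin²(Δλ/2) = 0.012123
c = 2·arcsin(√a) = 0.220656 rad = 12.6426°
d = R·c = 6367 × 0.220656 = 1404.9 km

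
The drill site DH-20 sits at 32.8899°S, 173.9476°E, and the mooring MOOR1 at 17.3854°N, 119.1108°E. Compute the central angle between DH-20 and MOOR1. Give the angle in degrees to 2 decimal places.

72.59°

Δφ = 50.2753°,  Δλ = -54.8368°
a = sin²(Δφ/2) + cos φ₁ cos φ₂ sin²(Δλ/2) = 0.350375
c = 2·arcsin(√a) = 1.266889 rad = 72.5874°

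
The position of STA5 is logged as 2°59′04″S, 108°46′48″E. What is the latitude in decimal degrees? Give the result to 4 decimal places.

2° + 59′/60 + 4″/3600 = 2 + 0.98333 + 0.00111 = 2.9844°

2.9844°S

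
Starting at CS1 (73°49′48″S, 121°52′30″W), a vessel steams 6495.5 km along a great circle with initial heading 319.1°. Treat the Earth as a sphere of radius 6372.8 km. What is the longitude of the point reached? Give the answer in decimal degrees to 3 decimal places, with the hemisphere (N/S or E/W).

CS1: φ = -73.83000°, λ = -121.87500°
δ = d/R = 6495.5/6372.8 = 1.019254 rad
φ₂ = arcsin(sin φ₁ cos δ + cos φ₁ sin δ cos θ)
   = arcsin(-0.96044·0.52400 + 0.27849·0.85172·0.75585) = -18.90432°
λ₂ = λ₁ + atan2(sin θ sin δ cos φ₁, cos δ − sin φ₁ sin φ₂) = -157.99287°

157.993°W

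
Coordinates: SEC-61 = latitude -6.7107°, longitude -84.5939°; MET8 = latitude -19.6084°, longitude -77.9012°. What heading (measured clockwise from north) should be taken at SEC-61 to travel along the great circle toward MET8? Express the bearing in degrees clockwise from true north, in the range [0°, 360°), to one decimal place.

153.9°

Δλ = 6.6927°
y = sin Δλ · cos φ₂ = 0.109786
x = cos φ₁ sin φ₂ − sin φ₁ cos φ₂ cos Δλ = -0.223961
θ = atan2(y, x) = 153.8859° → 153.8859° (mod 360°)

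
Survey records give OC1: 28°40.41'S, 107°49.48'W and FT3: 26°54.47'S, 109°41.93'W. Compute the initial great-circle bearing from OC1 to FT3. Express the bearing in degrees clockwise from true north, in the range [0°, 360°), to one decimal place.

OC1: φ = -28.67350°, λ = -107.82467°
FT3: φ = -26.90783°, λ = -109.69883°
Δλ = -1.8742°
y = sin Δλ · cos φ₂ = -0.029164
x = cos φ₁ sin φ₂ − sin φ₁ cos φ₂ cos Δλ = 0.030583
θ = atan2(y, x) = -43.6393° → 316.3607° (mod 360°)

316.4°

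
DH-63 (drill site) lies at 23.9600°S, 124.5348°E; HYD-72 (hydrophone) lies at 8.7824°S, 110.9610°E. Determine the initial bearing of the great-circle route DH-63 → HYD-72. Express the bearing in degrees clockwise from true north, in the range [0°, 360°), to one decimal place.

Δλ = -13.5738°
y = sin Δλ · cos φ₂ = -0.231946
x = cos φ₁ sin φ₂ − sin φ₁ cos φ₂ cos Δλ = 0.250602
θ = atan2(y, x) = -42.7860° → 317.2140° (mod 360°)

317.2°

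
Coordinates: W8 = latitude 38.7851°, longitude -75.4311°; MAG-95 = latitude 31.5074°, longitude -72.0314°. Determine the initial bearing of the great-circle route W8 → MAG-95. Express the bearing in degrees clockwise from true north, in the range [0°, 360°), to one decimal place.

Δλ = 3.3997°
y = sin Δλ · cos φ₂ = 0.050559
x = cos φ₁ sin φ₂ − sin φ₁ cos φ₂ cos Δλ = -0.125739
θ = atan2(y, x) = 158.0953° → 158.0953° (mod 360°)

158.1°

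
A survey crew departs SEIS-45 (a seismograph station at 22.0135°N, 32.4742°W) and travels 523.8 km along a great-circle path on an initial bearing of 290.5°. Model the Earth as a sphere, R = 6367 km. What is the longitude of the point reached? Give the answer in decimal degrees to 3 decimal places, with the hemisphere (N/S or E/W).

37.292°W

δ = d/R = 523.8/6367 = 0.082268 rad
φ₂ = arcsin(sin φ₁ cos δ + cos φ₁ sin δ cos θ)
   = arcsin(0.37483·0.99662 + 0.92710·0.08218·0.35021) = 23.59303°
λ₂ = λ₁ + atan2(sin θ sin δ cos φ₁, cos δ − sin φ₁ sin φ₂) = -37.29226°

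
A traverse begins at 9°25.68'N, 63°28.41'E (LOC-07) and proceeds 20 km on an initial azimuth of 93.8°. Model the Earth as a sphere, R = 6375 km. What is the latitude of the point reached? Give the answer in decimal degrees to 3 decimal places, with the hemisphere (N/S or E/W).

9.416°N

LOC-07: φ = +9.42800°, λ = +63.47350°
δ = d/R = 20/6375 = 0.003137 rad
φ₂ = arcsin(sin φ₁ cos δ + cos φ₁ sin δ cos θ)
   = arcsin(0.16381·1.00000 + 0.98649·0.00314·-0.06627) = 9.41604°
λ₂ = λ₁ + atan2(sin θ sin δ cos φ₁, cos δ − sin φ₁ sin φ₂) = 63.65531°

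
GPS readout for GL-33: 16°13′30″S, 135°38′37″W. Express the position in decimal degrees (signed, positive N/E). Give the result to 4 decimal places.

-16.2250°, -135.6436°

lat: 16.2250° S → -16.2250°
lon: 135.6436° W → -135.6436°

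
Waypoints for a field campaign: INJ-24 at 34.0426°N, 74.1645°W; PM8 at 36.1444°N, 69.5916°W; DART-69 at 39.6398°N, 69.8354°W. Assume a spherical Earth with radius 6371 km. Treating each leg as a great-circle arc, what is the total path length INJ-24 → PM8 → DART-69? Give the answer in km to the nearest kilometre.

866 km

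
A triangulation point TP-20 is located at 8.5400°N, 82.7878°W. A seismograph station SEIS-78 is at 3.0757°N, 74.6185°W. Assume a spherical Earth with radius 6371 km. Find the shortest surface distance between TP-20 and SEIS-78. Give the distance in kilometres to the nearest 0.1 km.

Δφ = -5.4643°,  Δλ = 8.1693°
a = sin²(Δφ/2) + cos φ₁ cos φ₂ sin²(Δλ/2) = 0.007282
c = 2·arcsin(√a) = 0.170882 rad = 9.7908°
d = R·c = 6371 × 0.170882 = 1088.7 km

1088.7 km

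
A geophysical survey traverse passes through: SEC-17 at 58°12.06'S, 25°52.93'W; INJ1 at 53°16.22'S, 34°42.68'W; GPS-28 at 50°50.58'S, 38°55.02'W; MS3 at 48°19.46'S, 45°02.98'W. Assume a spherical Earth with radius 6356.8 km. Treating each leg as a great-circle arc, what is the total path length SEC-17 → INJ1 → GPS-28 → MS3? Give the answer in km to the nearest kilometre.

1691 km

SEC-17: φ = -58.20100°, λ = -25.88217°
INJ1: φ = -53.27033°, λ = -34.71133°
GPS-28: φ = -50.84300°, λ = -38.91700°
MS3: φ = -48.32433°, λ = -45.04967°
SEC-17→INJ1: c = 0.122016 rad, d = 775.63 km
INJ1→GPS-28: c = 0.061883 rad, d = 393.38 km
GPS-28→MS3: c = 0.082106 rad, d = 521.93 km
Total = 775.63 + 393.38 + 521.93 = 1690.94 km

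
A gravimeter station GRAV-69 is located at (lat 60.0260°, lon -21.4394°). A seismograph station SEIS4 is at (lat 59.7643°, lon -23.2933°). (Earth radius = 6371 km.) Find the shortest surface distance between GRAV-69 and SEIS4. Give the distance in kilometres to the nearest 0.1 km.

107.4 km

Δφ = -0.2617°,  Δλ = -1.8539°
a = sin²(Δφ/2) + cos φ₁ cos φ₂ sin²(Δλ/2) = 0.000071
c = 2·arcsin(√a) = 0.016859 rad = 0.9660°
d = R·c = 6371 × 0.016859 = 107.4 km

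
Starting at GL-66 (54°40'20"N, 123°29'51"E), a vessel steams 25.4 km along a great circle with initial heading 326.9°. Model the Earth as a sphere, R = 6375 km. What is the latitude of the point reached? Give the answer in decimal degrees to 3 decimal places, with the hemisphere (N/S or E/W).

54.863°N

GL-66: φ = +54.67222°, λ = +123.49750°
δ = d/R = 25.4/6375 = 0.003984 rad
φ₂ = arcsin(sin φ₁ cos δ + cos φ₁ sin δ cos θ)
   = arcsin(0.81586·0.99999 + 0.57825·0.00398·0.83772) = 54.86327°
λ₂ = λ₁ + atan2(sin θ sin δ cos φ₁, cos δ − sin φ₁ sin φ₂) = 123.28089°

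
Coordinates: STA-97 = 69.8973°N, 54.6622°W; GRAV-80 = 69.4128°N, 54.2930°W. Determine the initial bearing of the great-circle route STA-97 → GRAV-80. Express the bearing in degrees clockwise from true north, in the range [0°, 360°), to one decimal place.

165.0°

Δλ = 0.3692°
y = sin Δλ · cos φ₂ = 0.002266
x = cos φ₁ sin φ₂ − sin φ₁ cos φ₂ cos Δλ = -0.008449
θ = atan2(y, x) = 164.9882° → 164.9882° (mod 360°)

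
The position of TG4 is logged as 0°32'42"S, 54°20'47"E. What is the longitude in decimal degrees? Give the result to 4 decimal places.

54° + 20′/60 + 47″/3600 = 54 + 0.33333 + 0.01306 = 54.3464°

54.3464°E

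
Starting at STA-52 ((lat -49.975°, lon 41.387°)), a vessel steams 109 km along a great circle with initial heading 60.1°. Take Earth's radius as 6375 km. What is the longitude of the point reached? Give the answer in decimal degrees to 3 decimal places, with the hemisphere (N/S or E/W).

δ = d/R = 109/6375 = 0.017098 rad
φ₂ = arcsin(sin φ₁ cos δ + cos φ₁ sin δ cos θ)
   = arcsin(-0.76576·0.99985 + 0.64312·0.01710·0.49849) = -49.47926°
λ₂ = λ₁ + atan2(sin θ sin δ cos φ₁, cos δ − sin φ₁ sin φ₂) = 42.69415°

42.694°E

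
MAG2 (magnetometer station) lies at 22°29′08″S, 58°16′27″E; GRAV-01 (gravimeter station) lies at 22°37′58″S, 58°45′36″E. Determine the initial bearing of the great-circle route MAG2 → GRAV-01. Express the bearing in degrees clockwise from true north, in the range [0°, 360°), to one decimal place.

MAG2: φ = -22.48556°, λ = +58.27417°
GRAV-01: φ = -22.63278°, λ = +58.76000°
Δλ = 0.4858°
y = sin Δλ · cos φ₂ = 0.007826
x = cos φ₁ sin φ₂ − sin φ₁ cos φ₂ cos Δλ = -0.002582
θ = atan2(y, x) = 108.2597° → 108.2597° (mod 360°)

108.3°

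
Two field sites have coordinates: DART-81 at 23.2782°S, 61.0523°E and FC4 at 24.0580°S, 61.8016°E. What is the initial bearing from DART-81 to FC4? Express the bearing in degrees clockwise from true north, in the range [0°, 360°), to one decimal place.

138.8°

Δλ = 0.7493°
y = sin Δλ · cos φ₂ = 0.011941
x = cos φ₁ sin φ₂ − sin φ₁ cos φ₂ cos Δλ = -0.013641
θ = atan2(y, x) = 138.8000° → 138.8000° (mod 360°)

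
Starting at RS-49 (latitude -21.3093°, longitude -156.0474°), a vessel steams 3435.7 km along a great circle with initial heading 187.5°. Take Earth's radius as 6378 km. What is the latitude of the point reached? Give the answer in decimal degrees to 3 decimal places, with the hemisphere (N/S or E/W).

δ = d/R = 3435.7/6378 = 0.538680 rad
φ₂ = arcsin(sin φ₁ cos δ + cos φ₁ sin δ cos θ)
   = arcsin(-0.36340·0.85839 + 0.93163·0.51300·-0.99144) = -51.79301°
λ₂ = λ₁ + atan2(sin θ sin δ cos φ₁, cos δ − sin φ₁ sin φ₂) = -162.26252°

51.793°S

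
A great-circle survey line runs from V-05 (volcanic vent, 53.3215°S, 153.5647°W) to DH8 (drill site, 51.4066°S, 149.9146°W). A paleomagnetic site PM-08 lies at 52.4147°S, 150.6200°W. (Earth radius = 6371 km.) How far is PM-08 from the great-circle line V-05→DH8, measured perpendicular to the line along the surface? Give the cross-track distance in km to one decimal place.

δ₁₃ = central angle V-05→PM-08 = 0.034824 rad  (haversine)
θ₁₃ = bearing V-05→PM-08 = 64.152°,  θ₁₂ = bearing V-05→DH8 = 50.790°
dₓₜ = R·arcsin(sin δ₁₃ · sin(θ₁₃ − θ₁₂)) = 6371·arcsin(0.03482·sin(13.362°)) = 51.263 km
|dₓₜ| = 51.263 km

51.3 km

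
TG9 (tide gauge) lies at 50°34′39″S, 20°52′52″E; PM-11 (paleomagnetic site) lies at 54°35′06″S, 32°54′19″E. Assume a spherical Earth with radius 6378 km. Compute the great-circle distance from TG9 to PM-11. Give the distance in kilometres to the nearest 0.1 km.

TG9: φ = -50.57750°, λ = +20.88111°
PM-11: φ = -54.58500°, λ = +32.90528°
Δφ = -4.0075°,  Δλ = 12.0242°
a = sin²(Δφ/2) + cos φ₁ cos φ₂ sin²(Δλ/2) = 0.005260
c = 2·arcsin(√a) = 0.145173 rad = 8.3178°
d = R·c = 6378 × 0.145173 = 925.9 km

925.9 km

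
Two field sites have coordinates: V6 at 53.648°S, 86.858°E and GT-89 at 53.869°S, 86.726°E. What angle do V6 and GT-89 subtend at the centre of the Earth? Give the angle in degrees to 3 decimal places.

Δφ = -0.2210°,  Δλ = -0.1320°
a = sin²(Δφ/2) + cos φ₁ cos φ₂ sin²(Δλ/2) = 0.000004
c = 2·arcsin(√a) = 0.004091 rad = 0.2344°

0.234°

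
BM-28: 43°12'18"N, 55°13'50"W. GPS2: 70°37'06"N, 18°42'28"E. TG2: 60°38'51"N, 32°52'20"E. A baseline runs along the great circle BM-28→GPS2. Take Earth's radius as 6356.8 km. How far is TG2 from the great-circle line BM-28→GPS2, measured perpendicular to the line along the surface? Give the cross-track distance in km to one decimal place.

973.5 km

BM-28: φ = +43.20500°, λ = -55.23056°
GPS2: φ = +70.61833°, λ = +18.70778°
TG2: φ = +60.64750°, λ = +32.87222°
δ₁₃ = central angle BM-28→TG2 = 0.916565 rad  (haversine)
θ₁₃ = bearing BM-28→TG2 = 38.126°,  θ₁₂ = bearing BM-28→GPS2 = 27.042°
dₓₜ = R·arcsin(sin δ₁₃ · sin(θ₁₃ − θ₁₂)) = 6356.8·arcsin(0.79352·sin(11.084°)) = 973.519 km
|dₓₜ| = 973.519 km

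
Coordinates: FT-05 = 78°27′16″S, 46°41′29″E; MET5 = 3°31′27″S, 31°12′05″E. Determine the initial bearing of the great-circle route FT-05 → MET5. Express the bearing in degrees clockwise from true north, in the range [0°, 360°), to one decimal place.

344.0°

FT-05: φ = -78.45444°, λ = +46.69139°
MET5: φ = -3.52417°, λ = +31.20139°
Δλ = -15.4900°
y = sin Δλ · cos φ₂ = -0.266565
x = cos φ₁ sin φ₂ − sin φ₁ cos φ₂ cos Δλ = 0.930089
θ = atan2(y, x) = -15.9924° → 344.0076° (mod 360°)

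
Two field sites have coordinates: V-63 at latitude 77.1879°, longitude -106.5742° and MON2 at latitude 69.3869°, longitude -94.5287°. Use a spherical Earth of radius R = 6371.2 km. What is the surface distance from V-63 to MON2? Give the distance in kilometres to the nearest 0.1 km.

944.7 km

Δφ = -7.8010°,  Δλ = 12.0455°
a = sin²(Δφ/2) + cos φ₁ cos φ₂ sin²(Δλ/2) = 0.005487
c = 2·arcsin(√a) = 0.148281 rad = 8.4959°
d = R·c = 6371.2 × 0.148281 = 944.7 km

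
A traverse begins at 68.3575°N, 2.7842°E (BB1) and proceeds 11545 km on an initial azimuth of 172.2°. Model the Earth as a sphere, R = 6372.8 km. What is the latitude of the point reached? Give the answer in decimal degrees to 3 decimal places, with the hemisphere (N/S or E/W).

δ = d/R = 11545/6372.8 = 1.811606 rad
φ₂ = arcsin(sin φ₁ cos δ + cos φ₁ sin δ cos θ)
   = arcsin(0.92950·-0.23849 + 0.36881·0.97115·-0.99075) = -35.20714°
λ₂ = λ₁ + atan2(sin θ sin δ cos φ₁, cos δ − sin φ₁ sin φ₂) = 12.06696°

35.207°S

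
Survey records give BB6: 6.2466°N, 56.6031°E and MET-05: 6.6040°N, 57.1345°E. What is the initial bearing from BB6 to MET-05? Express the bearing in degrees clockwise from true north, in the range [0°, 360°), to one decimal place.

55.9°

Δλ = 0.5314°
y = sin Δλ · cos φ₂ = 0.009213
x = cos φ₁ sin φ₂ − sin φ₁ cos φ₂ cos Δλ = 0.006242
θ = atan2(y, x) = 55.8798° → 55.8798° (mod 360°)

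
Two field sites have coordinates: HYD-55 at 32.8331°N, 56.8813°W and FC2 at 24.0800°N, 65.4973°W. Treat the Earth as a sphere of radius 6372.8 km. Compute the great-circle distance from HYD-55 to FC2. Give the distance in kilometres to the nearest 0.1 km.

1286.4 km

Δφ = -8.7531°,  Δλ = -8.6160°
a = sin²(Δφ/2) + cos φ₁ cos φ₂ sin²(Δλ/2) = 0.010152
c = 2·arcsin(√a) = 0.201857 rad = 11.5656°
d = R·c = 6372.8 × 0.201857 = 1286.4 km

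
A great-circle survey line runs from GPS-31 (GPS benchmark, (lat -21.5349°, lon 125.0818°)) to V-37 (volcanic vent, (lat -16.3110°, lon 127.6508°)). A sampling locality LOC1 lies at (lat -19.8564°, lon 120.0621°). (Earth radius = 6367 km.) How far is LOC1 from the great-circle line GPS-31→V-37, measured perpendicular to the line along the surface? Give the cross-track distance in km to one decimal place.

δ₁₃ = central angle GPS-31→LOC1 = 0.087028 rad  (haversine)
θ₁₃ = bearing GPS-31→LOC1 = 288.769°,  θ₁₂ = bearing GPS-31→V-37 = 25.376°
dₓₜ = R·arcsin(sin δ₁₃ · sin(θ₁₃ − θ₁₂)) = 6367·arcsin(0.08692·sin(263.393°)) = -550.420 km
|dₓₜ| = 550.420 km

550.4 km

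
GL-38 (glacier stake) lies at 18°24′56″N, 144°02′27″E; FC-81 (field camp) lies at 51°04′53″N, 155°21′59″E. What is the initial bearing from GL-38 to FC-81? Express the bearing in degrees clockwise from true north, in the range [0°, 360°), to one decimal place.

GL-38: φ = +18.41556°, λ = +144.04083°
FC-81: φ = +51.08139°, λ = +155.36639°
Δλ = 11.3256°
y = sin Δλ · cos φ₂ = 0.123371
x = cos φ₁ sin φ₂ − sin φ₁ cos φ₂ cos Δλ = 0.543603
θ = atan2(y, x) = 12.7867° → 12.7867° (mod 360°)

12.8°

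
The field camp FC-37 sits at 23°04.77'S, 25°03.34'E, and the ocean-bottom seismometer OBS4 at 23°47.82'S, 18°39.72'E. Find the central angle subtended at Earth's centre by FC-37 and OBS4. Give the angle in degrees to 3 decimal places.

5.909°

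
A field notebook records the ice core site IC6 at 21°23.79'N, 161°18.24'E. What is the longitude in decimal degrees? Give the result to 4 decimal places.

161° + 18.24′/60 = 161 + 0.30400 = 161.3040°

161.3040°E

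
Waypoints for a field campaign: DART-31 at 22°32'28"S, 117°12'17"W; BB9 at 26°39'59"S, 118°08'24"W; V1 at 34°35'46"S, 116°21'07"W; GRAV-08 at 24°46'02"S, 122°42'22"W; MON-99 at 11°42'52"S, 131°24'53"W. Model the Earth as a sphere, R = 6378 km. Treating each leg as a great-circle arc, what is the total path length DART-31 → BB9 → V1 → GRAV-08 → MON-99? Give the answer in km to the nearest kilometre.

4341 km

DART-31: φ = -22.54111°, λ = -117.20472°
BB9: φ = -26.66639°, λ = -118.14000°
V1: φ = -34.59611°, λ = -116.35194°
GRAV-08: φ = -24.76722°, λ = -122.70611°
MON-99: φ = -11.71444°, λ = -131.41472°
DART-31→BB9: c = 0.073512 rad, d = 468.86 km
BB9→V1: c = 0.140972 rad, d = 899.12 km
V1→GRAV-08: c = 0.196632 rad, d = 1254.12 km
GRAV-08→MON-99: c = 0.269470 rad, d = 1718.68 km
Total = 468.86 + 899.12 + 1254.12 + 1718.68 = 4340.78 km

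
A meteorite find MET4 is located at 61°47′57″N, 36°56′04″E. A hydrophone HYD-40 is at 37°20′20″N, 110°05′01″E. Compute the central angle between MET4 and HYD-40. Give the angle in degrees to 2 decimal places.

49.95°

MET4: φ = +61.79917°, λ = +36.93444°
HYD-40: φ = +37.33889°, λ = +110.08361°
Δφ = -24.4603°,  Δλ = 73.1492°
a = sin²(Δφ/2) + cos φ₁ cos φ₂ sin²(Δλ/2) = 0.178278
c = 2·arcsin(√a) = 0.871807 rad = 49.9508°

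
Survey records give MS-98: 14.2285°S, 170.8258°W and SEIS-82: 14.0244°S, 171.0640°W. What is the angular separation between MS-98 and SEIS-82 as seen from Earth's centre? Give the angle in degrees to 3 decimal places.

0.308°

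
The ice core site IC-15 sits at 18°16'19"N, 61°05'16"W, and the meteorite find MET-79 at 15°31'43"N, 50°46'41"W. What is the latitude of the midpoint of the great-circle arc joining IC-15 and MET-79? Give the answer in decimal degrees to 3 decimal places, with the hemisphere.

16.965°N

IC-15: φ = +18.27194°, λ = -61.08778°
MET-79: φ = +15.52861°, λ = -50.77806°
Bx = cos φ₂ cos Δλ = 0.947941,  By = cos φ₂ sin Δλ = 0.172436
φₘ = atan2(sin φ₁ + sin φ₂, √((cos φ₁ + Bx)² + By²)) = 16.96497°
λₘ = λ₁ + atan2(By, cos φ₁ + Bx) = -55.89531°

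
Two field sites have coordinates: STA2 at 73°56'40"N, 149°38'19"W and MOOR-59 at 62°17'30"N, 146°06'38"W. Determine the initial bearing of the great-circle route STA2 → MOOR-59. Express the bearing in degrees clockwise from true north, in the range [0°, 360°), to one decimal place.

STA2: φ = +73.94444°, λ = -149.63861°
MOOR-59: φ = +62.29167°, λ = -146.11056°
Δλ = 3.5281°
y = sin Δλ · cos φ₂ = 0.028613
x = cos φ₁ sin φ₂ − sin φ₁ cos φ₂ cos Δλ = -0.201133
θ = atan2(y, x) = 171.9035° → 171.9035° (mod 360°)

171.9°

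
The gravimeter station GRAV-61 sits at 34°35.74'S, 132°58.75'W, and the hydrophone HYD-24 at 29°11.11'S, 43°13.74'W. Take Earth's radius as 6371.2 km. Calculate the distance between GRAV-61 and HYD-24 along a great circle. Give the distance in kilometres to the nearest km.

GRAV-61: φ = -34.59567°, λ = -132.97917°
HYD-24: φ = -29.18517°, λ = -43.22900°
Δφ = 5.4105°,  Δλ = 89.7502°
a = sin²(Δφ/2) + cos φ₁ cos φ₂ sin²(Δλ/2) = 0.359998
c = 2·arcsin(√a) = 1.286999 rad = 73.7396°
d = R·c = 6371.2 × 1.286999 = 8199.7 km

8200 km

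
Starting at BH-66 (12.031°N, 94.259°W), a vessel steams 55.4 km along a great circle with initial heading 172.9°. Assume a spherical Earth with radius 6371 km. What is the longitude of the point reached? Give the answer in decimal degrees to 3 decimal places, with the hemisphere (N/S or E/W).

δ = d/R = 55.4/6371 = 0.008696 rad
φ₂ = arcsin(sin φ₁ cos δ + cos φ₁ sin δ cos θ)
   = arcsin(0.20844·0.99996 + 0.97803·0.00870·-0.99233) = 11.53659°
λ₂ = λ₁ + atan2(sin θ sin δ cos φ₁, cos δ − sin φ₁ sin φ₂) = -94.19615°

94.196°W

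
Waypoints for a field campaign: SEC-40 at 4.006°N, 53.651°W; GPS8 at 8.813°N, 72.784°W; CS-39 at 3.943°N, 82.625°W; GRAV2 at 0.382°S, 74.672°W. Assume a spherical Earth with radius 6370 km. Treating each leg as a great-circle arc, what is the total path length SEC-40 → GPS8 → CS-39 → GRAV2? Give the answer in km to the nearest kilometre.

SEC-40→GPS8: c = 0.342171 rad, d = 2179.63 km
GPS8→CS-39: c = 0.190636 rad, d = 1214.35 km
CS-39→GRAV2: c = 0.157916 rad, d = 1005.92 km
Total = 2179.63 + 1214.35 + 1005.92 = 4399.90 km

4400 km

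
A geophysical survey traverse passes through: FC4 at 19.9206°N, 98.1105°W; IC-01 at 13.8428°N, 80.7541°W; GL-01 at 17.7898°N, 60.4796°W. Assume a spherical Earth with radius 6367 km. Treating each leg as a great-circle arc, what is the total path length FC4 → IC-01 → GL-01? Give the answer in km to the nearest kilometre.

4174 km

FC4→IC-01: c = 0.308420 rad, d = 1963.71 km
IC-01→GL-01: c = 0.347146 rad, d = 2210.28 km
Total = 1963.71 + 2210.28 = 4173.99 km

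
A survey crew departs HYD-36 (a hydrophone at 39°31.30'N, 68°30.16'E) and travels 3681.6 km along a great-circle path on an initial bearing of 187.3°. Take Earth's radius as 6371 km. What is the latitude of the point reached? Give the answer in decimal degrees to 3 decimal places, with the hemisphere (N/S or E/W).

HYD-36: φ = +39.52167°, λ = +68.50267°
δ = d/R = 3681.6/6371 = 0.577868 rad
φ₂ = arcsin(sin φ₁ cos δ + cos φ₁ sin δ cos θ)
   = arcsin(0.63637·0.83763 + 0.77138·0.54624·-0.99189) = 6.60920°
λ₂ = λ₁ + atan2(sin θ sin δ cos φ₁, cos δ − sin φ₁ sin φ₂) = 64.49603°

6.609°N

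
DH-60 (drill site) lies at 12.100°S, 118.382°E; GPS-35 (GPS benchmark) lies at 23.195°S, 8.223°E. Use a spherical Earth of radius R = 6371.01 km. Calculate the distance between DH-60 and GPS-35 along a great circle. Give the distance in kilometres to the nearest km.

11468 km

Δφ = -11.0950°,  Δλ = -110.1590°
a = sin²(Δφ/2) + cos φ₁ cos φ₂ sin²(Δλ/2) = 0.613586
c = 2·arcsin(√a) = 1.799969 rad = 103.1306°
d = R·c = 6371.01 × 1.799969 = 11467.6 km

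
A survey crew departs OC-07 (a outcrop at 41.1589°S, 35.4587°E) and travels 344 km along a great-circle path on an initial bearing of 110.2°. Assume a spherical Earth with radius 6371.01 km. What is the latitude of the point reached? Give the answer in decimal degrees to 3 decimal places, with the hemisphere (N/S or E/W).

42.161°S

δ = d/R = 344/6371.01 = 0.053995 rad
φ₂ = arcsin(sin φ₁ cos δ + cos φ₁ sin δ cos θ)
   = arcsin(-0.65815·0.99854 + 0.75289·0.05397·-0.34530) = -42.16134°
λ₂ = λ₁ + atan2(sin θ sin δ cos φ₁, cos δ − sin φ₁ sin φ₂) = 39.37668°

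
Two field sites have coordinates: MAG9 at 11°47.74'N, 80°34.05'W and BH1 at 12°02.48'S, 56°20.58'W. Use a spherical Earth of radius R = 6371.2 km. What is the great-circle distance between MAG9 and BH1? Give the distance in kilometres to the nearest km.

3765 km

MAG9: φ = +11.79567°, λ = -80.56750°
BH1: φ = -12.04133°, λ = -56.34300°
Δφ = -23.8370°,  Δλ = 24.2245°
a = sin²(Δφ/2) + cos φ₁ cos φ₂ sin²(Δλ/2) = 0.084800
c = 2·arcsin(√a) = 0.590972 rad = 33.8602°
d = R·c = 6371.2 × 0.590972 = 3765.2 km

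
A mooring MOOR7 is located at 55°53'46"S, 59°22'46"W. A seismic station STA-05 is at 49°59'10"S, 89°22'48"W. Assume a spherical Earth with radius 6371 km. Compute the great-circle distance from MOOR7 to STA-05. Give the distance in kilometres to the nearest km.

MOOR7: φ = -55.89611°, λ = -59.37944°
STA-05: φ = -49.98611°, λ = -89.38000°
Δφ = 5.9100°,  Δλ = -30.0006°
a = sin²(Δφ/2) + cos φ₁ cos φ₂ sin²(Δλ/2) = 0.026808
c = 2·arcsin(√a) = 0.328945 rad = 18.8472°
d = R·c = 6371 × 0.328945 = 2095.7 km

2096 km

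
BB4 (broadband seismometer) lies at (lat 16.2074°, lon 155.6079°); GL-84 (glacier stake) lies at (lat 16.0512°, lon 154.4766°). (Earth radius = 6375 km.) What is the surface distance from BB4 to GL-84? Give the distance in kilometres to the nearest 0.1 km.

122.2 km

Δφ = -0.1562°,  Δλ = -1.1313°
a = sin²(Δφ/2) + cos φ₁ cos φ₂ sin²(Δλ/2) = 0.000092
c = 2·arcsin(√a) = 0.019163 rad = 1.0979°
d = R·c = 6375 × 0.019163 = 122.2 km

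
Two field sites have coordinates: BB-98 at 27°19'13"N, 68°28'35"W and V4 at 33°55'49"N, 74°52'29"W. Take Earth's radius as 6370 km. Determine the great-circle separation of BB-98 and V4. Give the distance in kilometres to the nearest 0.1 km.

955.9 km

BB-98: φ = +27.32028°, λ = -68.47639°
V4: φ = +33.93028°, λ = -74.87472°
Δφ = 6.6100°,  Δλ = -6.3983°
a = sin²(Δφ/2) + cos φ₁ cos φ₂ sin²(Δλ/2) = 0.005620
c = 2·arcsin(√a) = 0.150067 rad = 8.5982°
d = R·c = 6370 × 0.150067 = 955.9 km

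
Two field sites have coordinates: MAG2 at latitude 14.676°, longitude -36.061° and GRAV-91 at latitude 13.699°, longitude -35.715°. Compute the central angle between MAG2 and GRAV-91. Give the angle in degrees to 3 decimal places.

1.033°

Δφ = -0.9770°,  Δλ = 0.3460°
a = sin²(Δφ/2) + cos φ₁ cos φ₂ sin²(Δλ/2) = 0.000081
c = 2·arcsin(√a) = 0.018029 rad = 1.0330°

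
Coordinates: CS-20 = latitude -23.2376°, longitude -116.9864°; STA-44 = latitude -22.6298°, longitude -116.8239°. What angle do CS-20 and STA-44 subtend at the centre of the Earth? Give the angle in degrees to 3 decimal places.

Δφ = 0.6078°,  Δλ = 0.1625°
a = sin²(Δφ/2) + cos φ₁ cos φ₂ sin²(Δλ/2) = 0.000030
c = 2·arcsin(√a) = 0.010925 rad = 0.6260°

0.626°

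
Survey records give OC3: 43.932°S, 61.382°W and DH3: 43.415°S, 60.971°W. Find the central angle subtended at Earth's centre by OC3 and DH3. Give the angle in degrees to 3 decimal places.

Δφ = 0.5170°,  Δλ = 0.4110°
a = sin²(Δφ/2) + cos φ₁ cos φ₂ sin²(Δλ/2) = 0.000027
c = 2·arcsin(√a) = 0.010409 rad = 0.5964°

0.596°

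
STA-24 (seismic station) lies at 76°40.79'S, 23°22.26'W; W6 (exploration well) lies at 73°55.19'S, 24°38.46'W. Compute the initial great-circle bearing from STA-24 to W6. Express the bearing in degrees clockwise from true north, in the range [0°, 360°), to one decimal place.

352.7°

STA-24: φ = -76.67983°, λ = -23.37100°
W6: φ = -73.91983°, λ = -24.64100°
Δλ = -1.2700°
y = sin Δλ · cos φ₂ = -0.006139
x = cos φ₁ sin φ₂ − sin φ₁ cos φ₂ cos Δλ = 0.048086
θ = atan2(y, x) = -7.2754° → 352.7246° (mod 360°)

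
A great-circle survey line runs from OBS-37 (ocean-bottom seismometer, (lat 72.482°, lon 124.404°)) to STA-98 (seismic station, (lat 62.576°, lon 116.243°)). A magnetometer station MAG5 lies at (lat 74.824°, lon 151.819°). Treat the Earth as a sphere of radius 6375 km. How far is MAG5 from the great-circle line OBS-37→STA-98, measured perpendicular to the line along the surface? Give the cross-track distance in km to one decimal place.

556.9 km

δ₁₃ = central angle OBS-37→MAG5 = 0.139287 rad  (haversine)
θ₁₃ = bearing OBS-37→MAG5 = 60.247°,  θ₁₂ = bearing OBS-37→STA-98 = 201.312°
dₓₜ = R·arcsin(sin δ₁₃ · sin(θ₁₃ − θ₁₂)) = 6375·arcsin(0.13884·sin(-141.066°)) = -556.920 km
|dₓₜ| = 556.920 km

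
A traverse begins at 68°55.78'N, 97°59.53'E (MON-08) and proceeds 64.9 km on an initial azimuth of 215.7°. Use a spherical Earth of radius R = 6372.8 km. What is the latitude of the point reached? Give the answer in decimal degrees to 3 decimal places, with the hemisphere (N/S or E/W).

68.453°N

MON-08: φ = +68.92967°, λ = +97.99217°
δ = d/R = 64.9/6372.8 = 0.010184 rad
φ₂ = arcsin(sin φ₁ cos δ + cos φ₁ sin δ cos θ)
   = arcsin(0.93314·0.99995 + 0.35951·0.01018·-0.81208) = 68.45325°
λ₂ = λ₁ + atan2(sin θ sin δ cos φ₁, cos δ − sin φ₁ sin φ₂) = 97.06502°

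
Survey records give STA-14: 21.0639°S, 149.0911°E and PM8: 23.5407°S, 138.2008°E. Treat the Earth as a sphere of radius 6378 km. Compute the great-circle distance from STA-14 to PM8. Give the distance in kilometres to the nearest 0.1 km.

Δφ = -2.4768°,  Δλ = -10.8903°
a = sin²(Δφ/2) + cos φ₁ cos φ₂ sin²(Δλ/2) = 0.008171
c = 2·arcsin(√a) = 0.181031 rad = 10.3723°
d = R·c = 6378 × 0.181031 = 1154.6 km

1154.6 km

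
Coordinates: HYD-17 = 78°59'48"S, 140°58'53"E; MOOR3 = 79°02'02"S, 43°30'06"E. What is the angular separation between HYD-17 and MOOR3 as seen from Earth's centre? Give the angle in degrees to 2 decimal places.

16.47°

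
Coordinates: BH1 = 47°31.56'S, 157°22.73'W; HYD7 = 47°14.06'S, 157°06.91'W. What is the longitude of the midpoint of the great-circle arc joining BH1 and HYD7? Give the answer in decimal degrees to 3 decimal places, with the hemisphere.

157.247°W

BH1: φ = -47.52600°, λ = -157.37883°
HYD7: φ = -47.23433°, λ = -157.11517°
Bx = cos φ₂ cos Δλ = 0.678994,  By = cos φ₂ sin Δλ = 0.003125
φₘ = atan2(sin φ₁ + sin φ₂, √((cos φ₁ + Bx)² + By²)) = -47.38024°
λₘ = λ₁ + atan2(By, cos φ₁ + Bx) = -157.24664°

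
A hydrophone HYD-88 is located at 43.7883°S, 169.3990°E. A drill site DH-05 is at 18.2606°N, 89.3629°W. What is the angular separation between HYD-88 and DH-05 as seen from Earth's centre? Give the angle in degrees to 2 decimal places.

110.51°

Δφ = 62.0489°,  Δλ = 101.2381°
a = sin²(Δφ/2) + cos φ₁ cos φ₂ sin²(Δλ/2) = 0.675217
c = 2·arcsin(√a) = 1.928830 rad = 110.5138°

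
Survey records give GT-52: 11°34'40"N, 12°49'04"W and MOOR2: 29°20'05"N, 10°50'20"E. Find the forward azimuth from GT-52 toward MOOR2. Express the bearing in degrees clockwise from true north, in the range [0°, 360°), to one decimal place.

47.6°

GT-52: φ = +11.57778°, λ = -12.81778°
MOOR2: φ = +29.33472°, λ = +10.83889°
Δλ = 23.6567°
y = sin Δλ · cos φ₂ = 0.349803
x = cos φ₁ sin φ₂ − sin φ₁ cos φ₂ cos Δλ = 0.319683
θ = atan2(y, x) = 47.5760° → 47.5760° (mod 360°)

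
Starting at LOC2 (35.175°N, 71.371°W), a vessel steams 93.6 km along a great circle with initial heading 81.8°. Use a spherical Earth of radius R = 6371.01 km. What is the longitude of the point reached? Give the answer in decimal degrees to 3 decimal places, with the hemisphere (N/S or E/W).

δ = d/R = 93.6/6371.01 = 0.014692 rad
φ₂ = arcsin(sin φ₁ cos δ + cos φ₁ sin δ cos θ)
   = arcsin(0.57608·0.99989 + 0.81740·0.01469·0.14263) = 35.29078°
λ₂ = λ₁ + atan2(sin θ sin δ cos φ₁, cos δ − sin φ₁ sin φ₂) = -70.35024°

70.350°W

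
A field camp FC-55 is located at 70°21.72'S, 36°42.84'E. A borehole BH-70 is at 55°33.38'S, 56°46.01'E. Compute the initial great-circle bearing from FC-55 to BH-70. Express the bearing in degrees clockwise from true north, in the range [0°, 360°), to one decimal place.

41.0°

FC-55: φ = -70.36200°, λ = +36.71400°
BH-70: φ = -55.55633°, λ = +56.76683°
Δλ = 20.0528°
y = sin Δλ · cos φ₂ = 0.193935
x = cos φ₁ sin φ₂ − sin φ₁ cos φ₂ cos Δλ = 0.223248
θ = atan2(y, x) = 40.9808° → 40.9808° (mod 360°)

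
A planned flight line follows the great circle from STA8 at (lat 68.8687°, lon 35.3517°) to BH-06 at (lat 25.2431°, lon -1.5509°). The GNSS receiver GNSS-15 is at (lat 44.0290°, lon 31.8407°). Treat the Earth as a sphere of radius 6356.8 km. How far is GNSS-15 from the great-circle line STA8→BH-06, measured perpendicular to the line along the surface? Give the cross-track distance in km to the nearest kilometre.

δ₁₃ = central angle STA8→GNSS-15 = 0.434691 rad  (haversine)
θ₁₃ = bearing STA8→GNSS-15 = 186.001°,  θ₁₂ = bearing STA8→BH-06 = 226.195°
dₓₜ = R·arcsin(sin δ₁₃ · sin(θ₁₃ − θ₁₂)) = 6356.8·arcsin(0.42113·sin(-40.194°)) = -1749.704 km
|dₓₜ| = 1749.704 km

1750 km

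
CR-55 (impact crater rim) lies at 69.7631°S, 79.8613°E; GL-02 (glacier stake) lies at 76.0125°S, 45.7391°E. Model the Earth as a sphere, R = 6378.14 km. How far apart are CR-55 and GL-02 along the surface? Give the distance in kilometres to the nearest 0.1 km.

1288.5 km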